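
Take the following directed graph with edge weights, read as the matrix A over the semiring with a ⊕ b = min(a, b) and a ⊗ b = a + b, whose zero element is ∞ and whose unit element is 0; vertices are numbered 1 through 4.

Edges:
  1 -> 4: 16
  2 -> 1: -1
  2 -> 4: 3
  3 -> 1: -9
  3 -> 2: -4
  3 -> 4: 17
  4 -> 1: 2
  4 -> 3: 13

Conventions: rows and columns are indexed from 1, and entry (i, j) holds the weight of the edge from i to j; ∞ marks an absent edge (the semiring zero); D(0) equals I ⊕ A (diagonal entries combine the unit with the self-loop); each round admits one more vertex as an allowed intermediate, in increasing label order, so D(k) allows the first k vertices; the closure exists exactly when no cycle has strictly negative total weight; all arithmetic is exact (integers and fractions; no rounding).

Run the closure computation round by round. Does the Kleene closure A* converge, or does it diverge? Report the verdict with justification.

D(0):
  [0, ∞, ∞, 16]
  [-1, 0, ∞, 3]
  [-9, -4, 0, 17]
  [2, ∞, 13, 0]
D(1):
  [0, ∞, ∞, 16]
  [-1, 0, ∞, 3]
  [-9, -4, 0, 7]
  [2, ∞, 13, 0]
D(2):
  [0, ∞, ∞, 16]
  [-1, 0, ∞, 3]
  [-9, -4, 0, -1]
  [2, ∞, 13, 0]
D(3):
  [0, ∞, ∞, 16]
  [-1, 0, ∞, 3]
  [-9, -4, 0, -1]
  [2, 9, 13, 0]
D(4):
  [0, 25, 29, 16]
  [-1, 0, 16, 3]
  [-9, -4, 0, -1]
  [2, 9, 13, 0]
Key observation: every diagonal entry stays at the unit through all rounds, so no improving cycle exists.
Answer: CONVERGES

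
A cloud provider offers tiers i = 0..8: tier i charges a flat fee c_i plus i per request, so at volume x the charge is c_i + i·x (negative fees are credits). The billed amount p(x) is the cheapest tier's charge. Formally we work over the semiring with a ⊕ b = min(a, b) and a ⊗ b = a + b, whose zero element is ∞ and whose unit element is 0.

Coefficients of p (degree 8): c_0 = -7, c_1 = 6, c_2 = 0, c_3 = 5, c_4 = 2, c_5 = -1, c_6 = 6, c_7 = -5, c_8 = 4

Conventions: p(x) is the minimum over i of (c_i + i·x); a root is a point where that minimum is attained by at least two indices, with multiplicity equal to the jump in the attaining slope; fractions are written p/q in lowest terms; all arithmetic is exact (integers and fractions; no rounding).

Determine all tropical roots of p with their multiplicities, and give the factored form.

hull edge (i=0, c=-7) to (i=7, c=-5): slope 2/7, span 7
hull edge (i=7, c=-5) to (i=8, c=4): slope 9, span 1
Factored form: p(x) = 4 ⊗ (x ⊕ (-9)) ⊗ (x ⊕ (-2/7)) ⊗ (x ⊕ (-2/7)) ⊗ (x ⊕ (-2/7)) ⊗ (x ⊕ (-2/7)) ⊗ (x ⊕ (-2/7)) ⊗ (x ⊕ (-2/7)) ⊗ (x ⊕ (-2/7))
Answer: roots = -9 (mult 1), -2/7 (mult 7)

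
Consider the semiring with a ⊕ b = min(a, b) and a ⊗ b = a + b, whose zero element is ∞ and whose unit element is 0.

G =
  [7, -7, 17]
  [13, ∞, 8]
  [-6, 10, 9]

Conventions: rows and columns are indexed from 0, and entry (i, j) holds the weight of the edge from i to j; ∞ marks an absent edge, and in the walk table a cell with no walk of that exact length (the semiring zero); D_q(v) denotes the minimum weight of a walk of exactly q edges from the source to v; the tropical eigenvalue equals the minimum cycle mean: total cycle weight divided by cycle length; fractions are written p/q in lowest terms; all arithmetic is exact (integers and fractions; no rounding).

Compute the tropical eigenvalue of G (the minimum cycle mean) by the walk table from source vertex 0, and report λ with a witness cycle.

q=0: [0, ∞, ∞]
q=1: [7, -7, 17]
q=2: [6, 0, 1]
q=3: [-5, -1, 8]
Optimal cycle mean attained by: cycle 0->1->2->0, total (-7) + 8 + (-6), length 3.
Answer: λ = -5/3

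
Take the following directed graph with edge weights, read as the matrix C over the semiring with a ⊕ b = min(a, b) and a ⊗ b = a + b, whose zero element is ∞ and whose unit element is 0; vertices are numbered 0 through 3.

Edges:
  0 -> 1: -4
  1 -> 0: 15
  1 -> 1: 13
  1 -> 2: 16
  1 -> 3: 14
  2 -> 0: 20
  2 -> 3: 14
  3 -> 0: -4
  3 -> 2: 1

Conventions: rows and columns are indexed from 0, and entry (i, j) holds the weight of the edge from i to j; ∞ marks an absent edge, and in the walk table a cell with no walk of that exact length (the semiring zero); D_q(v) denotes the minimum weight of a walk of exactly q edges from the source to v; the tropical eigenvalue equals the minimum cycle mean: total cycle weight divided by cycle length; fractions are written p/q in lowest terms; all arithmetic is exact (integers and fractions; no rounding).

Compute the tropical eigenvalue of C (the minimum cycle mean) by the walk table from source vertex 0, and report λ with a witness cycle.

q=0: [0, ∞, ∞, ∞]
q=1: [∞, -4, ∞, ∞]
q=2: [11, 9, 12, 10]
q=3: [6, 7, 11, 23]
q=4: [19, 2, 23, 21]
Optimal cycle mean attained by: cycle 0->1->3->0, total (-4) + 14 + (-4), length 3.
Answer: λ = 2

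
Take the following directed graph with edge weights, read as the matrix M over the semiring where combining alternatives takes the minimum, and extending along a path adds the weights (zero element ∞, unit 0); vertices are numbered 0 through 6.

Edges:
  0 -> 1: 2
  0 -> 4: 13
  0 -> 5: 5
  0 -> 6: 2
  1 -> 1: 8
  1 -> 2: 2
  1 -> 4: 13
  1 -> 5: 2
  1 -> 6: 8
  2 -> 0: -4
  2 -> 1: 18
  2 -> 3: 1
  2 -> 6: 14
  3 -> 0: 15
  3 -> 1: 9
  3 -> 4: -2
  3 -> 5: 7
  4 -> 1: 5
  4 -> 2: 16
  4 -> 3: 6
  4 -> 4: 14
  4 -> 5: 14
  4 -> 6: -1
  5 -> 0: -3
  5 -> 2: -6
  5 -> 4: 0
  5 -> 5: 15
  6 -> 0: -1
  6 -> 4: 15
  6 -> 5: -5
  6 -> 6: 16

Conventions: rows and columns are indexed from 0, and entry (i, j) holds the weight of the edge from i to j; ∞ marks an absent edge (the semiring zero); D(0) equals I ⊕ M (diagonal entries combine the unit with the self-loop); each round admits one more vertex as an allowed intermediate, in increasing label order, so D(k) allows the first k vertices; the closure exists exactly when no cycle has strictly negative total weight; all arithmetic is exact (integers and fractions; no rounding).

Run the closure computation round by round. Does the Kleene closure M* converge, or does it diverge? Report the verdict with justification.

D(0):
  [0, 2, ∞, ∞, 13, 5, 2]
  [∞, 0, 2, ∞, 13, 2, 8]
  [-4, 18, 0, 1, ∞, ∞, 14]
  [15, 9, ∞, 0, -2, 7, ∞]
  [∞, 5, 16, 6, 0, 14, -1]
  [-3, ∞, -6, ∞, 0, 0, ∞]
  [-1, ∞, ∞, ∞, 15, -5, 0]
D(1):
  [0, 2, ∞, ∞, 13, 5, 2]
  [∞, 0, 2, ∞, 13, 2, 8]
  [-4, -2, 0, 1, 9, 1, -2]
  [15, 9, ∞, 0, -2, 7, 17]
  [∞, 5, 16, 6, 0, 14, -1]
  [-3, -1, -6, ∞, 0, 0, -1]
  [-1, 1, ∞, ∞, 12, -5, 0]
D(2):
  [0, 2, 4, ∞, 13, 4, 2]
  [∞, 0, 2, ∞, 13, 2, 8]
  [-4, -2, 0, 1, 9, 0, -2]
  [15, 9, 11, 0, -2, 7, 17]
  [∞, 5, 7, 6, 0, 7, -1]
  [-3, -1, -6, ∞, 0, 0, -1]
  [-1, 1, 3, ∞, 12, -5, 0]
Detection: at round 3, diagonal entry (5, 5) turns strictly negative.
Key observation: the cycle 5->2->0->1->5 has total weight (-6) + (-4) + 2 + 2, which is strictly negative.
Answer: DIVERGES — negative cycle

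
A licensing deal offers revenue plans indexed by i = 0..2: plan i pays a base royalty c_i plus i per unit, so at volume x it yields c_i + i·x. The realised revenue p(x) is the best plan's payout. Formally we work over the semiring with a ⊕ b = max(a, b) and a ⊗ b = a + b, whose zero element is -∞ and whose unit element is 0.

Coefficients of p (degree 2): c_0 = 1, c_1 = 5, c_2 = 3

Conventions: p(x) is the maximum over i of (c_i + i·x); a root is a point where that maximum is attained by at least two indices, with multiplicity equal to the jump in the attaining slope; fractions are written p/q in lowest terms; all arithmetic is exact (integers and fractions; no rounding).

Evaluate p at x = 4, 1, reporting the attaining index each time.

p(4) = max(1+0·4=1, 5+1·4=9, 3+2·4=11) = 11 (attained by i=2)
p(1) = max(1+0·1=1, 5+1·1=6, 3+2·1=5) = 6 (attained by i=1)
Answer: p(4) = 11; p(1) = 6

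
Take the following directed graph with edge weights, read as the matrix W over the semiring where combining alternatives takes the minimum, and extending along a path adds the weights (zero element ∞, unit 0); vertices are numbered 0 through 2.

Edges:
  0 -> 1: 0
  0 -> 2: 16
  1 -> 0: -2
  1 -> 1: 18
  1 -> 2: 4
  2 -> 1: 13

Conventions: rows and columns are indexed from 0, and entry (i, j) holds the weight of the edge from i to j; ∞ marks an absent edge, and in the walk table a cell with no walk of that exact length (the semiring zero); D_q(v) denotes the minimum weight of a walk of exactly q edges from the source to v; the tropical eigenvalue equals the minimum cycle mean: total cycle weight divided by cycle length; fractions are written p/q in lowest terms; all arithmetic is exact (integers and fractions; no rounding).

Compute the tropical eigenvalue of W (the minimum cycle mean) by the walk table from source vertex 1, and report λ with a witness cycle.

q=0: [∞, 0, ∞]
q=1: [-2, 18, 4]
q=2: [16, -2, 14]
q=3: [-4, 16, 2]
Optimal cycle mean attained by: cycle 0->1->0, total 0 + (-2), length 2.
Answer: λ = -1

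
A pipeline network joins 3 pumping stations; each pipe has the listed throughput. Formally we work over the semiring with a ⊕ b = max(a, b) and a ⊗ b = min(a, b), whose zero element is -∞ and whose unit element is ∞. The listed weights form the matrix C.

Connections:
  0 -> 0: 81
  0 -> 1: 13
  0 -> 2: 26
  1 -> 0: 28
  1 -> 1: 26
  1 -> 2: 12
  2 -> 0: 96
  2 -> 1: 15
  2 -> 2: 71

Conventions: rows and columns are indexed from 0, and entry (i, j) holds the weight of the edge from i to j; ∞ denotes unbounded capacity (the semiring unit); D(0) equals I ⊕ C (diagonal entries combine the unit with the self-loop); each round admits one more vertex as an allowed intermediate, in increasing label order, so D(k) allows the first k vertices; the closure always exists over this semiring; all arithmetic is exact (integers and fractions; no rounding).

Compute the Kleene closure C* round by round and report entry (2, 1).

D(0):
  [∞, 13, 26]
  [28, ∞, 12]
  [96, 15, ∞]
D(1):
  [∞, 13, 26]
  [28, ∞, 26]
  [96, 15, ∞]
D(2):
  [∞, 13, 26]
  [28, ∞, 26]
  [96, 15, ∞]
D(3):
  [∞, 15, 26]
  [28, ∞, 26]
  [96, 15, ∞]
Answer: C*[2][1] = 15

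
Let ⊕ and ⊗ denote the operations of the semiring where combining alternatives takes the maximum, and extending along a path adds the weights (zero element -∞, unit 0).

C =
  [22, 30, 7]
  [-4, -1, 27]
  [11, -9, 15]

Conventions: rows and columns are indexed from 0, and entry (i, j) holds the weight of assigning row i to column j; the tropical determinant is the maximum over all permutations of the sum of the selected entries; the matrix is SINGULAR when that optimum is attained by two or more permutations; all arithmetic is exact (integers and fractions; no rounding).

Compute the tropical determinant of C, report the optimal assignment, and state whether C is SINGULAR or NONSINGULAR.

σ = (0, 1, 2): 22 + (-1) + 15 = 36
σ = (0, 2, 1): 22 + 27 + (-9) = 40
σ = (1, 0, 2): 30 + (-4) + 15 = 41
σ = (1, 2, 0): 30 + 27 + 11 = 68
σ = (2, 0, 1): 7 + (-4) + (-9) = -6
σ = (2, 1, 0): 7 + (-1) + 11 = 17
Optimal value attained by: σ = (1, 2, 0).
Answer: det⊕(C) = 68; verdict: NONSINGULAR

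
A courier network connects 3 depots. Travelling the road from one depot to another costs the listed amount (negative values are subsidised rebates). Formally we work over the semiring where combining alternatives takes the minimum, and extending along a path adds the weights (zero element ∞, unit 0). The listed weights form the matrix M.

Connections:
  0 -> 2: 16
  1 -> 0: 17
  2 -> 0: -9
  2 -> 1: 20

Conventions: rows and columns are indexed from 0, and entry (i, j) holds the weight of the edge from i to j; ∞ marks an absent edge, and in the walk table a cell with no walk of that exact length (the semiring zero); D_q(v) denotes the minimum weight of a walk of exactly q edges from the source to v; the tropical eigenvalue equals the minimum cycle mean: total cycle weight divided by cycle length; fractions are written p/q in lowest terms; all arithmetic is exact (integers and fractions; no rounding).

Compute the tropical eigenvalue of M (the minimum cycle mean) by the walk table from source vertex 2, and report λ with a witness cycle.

q=0: [∞, ∞, 0]
q=1: [-9, 20, ∞]
q=2: [37, ∞, 7]
q=3: [-2, 27, 53]
Optimal cycle mean attained by: cycle 0->2->0, total 16 + (-9), length 2.
Answer: λ = 7/2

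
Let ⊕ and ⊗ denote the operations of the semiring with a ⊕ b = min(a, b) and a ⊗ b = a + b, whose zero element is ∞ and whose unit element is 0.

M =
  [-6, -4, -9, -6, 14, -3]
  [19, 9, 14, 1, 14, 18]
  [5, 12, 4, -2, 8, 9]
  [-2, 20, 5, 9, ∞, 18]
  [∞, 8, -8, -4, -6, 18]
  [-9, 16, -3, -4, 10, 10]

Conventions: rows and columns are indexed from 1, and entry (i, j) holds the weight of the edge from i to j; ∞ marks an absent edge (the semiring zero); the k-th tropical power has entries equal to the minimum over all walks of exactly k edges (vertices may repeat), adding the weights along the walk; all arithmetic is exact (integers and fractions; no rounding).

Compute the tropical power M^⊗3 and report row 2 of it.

M^⊗2:
  [-12, -10, -15, -12, -1, -9]
  [-1, 15, 6, 10, 8, 16]
  [-4, 1, -4, -1, 2, 2]
  [-8, -6, -11, -8, 12, -5]
  [-6, 2, -14, -10, -12, 1]
  [-15, -13, -18, -15, 4, -12]
M^⊗3:
  [-18, -16, -21, -18, -7, -15]
  [-7, -5, -10, -7, 2, -4]
  [-10, -8, -13, -10, -4, -7]
  [-14, -12, -17, -14, -3, -11]
  [-12, -10, -20, -16, -18, -9]
  [-21, -19, -24, -21, -10, -18]
Answer: row 2 of M^⊗3 = [-7, -5, -10, -7, 2, -4]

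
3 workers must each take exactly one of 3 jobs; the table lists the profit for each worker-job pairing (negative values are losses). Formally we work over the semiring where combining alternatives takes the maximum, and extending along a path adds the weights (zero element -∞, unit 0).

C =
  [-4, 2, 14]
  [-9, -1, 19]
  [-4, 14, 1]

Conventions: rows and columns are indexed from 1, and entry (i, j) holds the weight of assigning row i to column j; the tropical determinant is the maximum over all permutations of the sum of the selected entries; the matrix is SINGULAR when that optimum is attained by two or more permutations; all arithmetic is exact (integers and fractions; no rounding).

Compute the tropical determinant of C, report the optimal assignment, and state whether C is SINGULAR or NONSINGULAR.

σ = (1, 2, 3): (-4) + (-1) + 1 = -4
σ = (1, 3, 2): (-4) + 19 + 14 = 29
σ = (2, 1, 3): 2 + (-9) + 1 = -6
σ = (2, 3, 1): 2 + 19 + (-4) = 17
σ = (3, 1, 2): 14 + (-9) + 14 = 19
σ = (3, 2, 1): 14 + (-1) + (-4) = 9
Optimal value attained by: σ = (1, 3, 2).
Answer: det⊕(C) = 29; verdict: NONSINGULAR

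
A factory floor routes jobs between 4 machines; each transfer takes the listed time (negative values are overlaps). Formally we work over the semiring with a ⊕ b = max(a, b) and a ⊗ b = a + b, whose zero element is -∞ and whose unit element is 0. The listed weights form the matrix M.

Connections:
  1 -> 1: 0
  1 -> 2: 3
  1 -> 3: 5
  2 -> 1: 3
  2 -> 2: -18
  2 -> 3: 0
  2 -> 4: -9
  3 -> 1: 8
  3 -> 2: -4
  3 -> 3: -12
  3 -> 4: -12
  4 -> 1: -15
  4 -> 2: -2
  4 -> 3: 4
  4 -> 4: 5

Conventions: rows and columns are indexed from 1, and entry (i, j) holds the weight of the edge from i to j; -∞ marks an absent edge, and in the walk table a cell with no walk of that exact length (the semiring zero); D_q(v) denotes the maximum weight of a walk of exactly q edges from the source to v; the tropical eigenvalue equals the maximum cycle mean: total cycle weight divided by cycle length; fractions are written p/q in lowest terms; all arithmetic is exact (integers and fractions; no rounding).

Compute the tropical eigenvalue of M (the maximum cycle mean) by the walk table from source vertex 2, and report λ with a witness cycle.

q=0: [-∞, 0, -∞, -∞]
q=1: [3, -18, 0, -9]
q=2: [8, 6, 8, -4]
q=3: [16, 11, 13, 1]
q=4: [21, 19, 21, 6]
Optimal cycle mean attained by: cycle 1->3->1, total 5 + 8, length 2.
Answer: λ = 13/2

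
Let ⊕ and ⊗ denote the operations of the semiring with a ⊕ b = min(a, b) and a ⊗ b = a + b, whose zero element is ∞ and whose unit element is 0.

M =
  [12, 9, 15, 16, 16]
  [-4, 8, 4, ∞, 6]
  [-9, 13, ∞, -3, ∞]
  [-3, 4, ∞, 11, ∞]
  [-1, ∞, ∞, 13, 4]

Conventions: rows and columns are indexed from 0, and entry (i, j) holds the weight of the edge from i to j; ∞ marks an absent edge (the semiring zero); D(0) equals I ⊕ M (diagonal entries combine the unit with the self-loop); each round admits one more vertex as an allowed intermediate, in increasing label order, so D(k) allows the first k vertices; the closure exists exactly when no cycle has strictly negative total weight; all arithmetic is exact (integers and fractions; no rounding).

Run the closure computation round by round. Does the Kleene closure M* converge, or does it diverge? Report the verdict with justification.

D(0):
  [0, 9, 15, 16, 16]
  [-4, 0, 4, ∞, 6]
  [-9, 13, 0, -3, ∞]
  [-3, 4, ∞, 0, ∞]
  [-1, ∞, ∞, 13, 0]
D(1):
  [0, 9, 15, 16, 16]
  [-4, 0, 4, 12, 6]
  [-9, 0, 0, -3, 7]
  [-3, 4, 12, 0, 13]
  [-1, 8, 14, 13, 0]
D(2):
  [0, 9, 13, 16, 15]
  [-4, 0, 4, 12, 6]
  [-9, 0, 0, -3, 6]
  [-3, 4, 8, 0, 10]
  [-1, 8, 12, 13, 0]
D(3):
  [0, 9, 13, 10, 15]
  [-5, 0, 4, 1, 6]
  [-9, 0, 0, -3, 6]
  [-3, 4, 8, 0, 10]
  [-1, 8, 12, 9, 0]
D(4):
  [0, 9, 13, 10, 15]
  [-5, 0, 4, 1, 6]
  [-9, 0, 0, -3, 6]
  [-3, 4, 8, 0, 10]
  [-1, 8, 12, 9, 0]
D(5):
  [0, 9, 13, 10, 15]
  [-5, 0, 4, 1, 6]
  [-9, 0, 0, -3, 6]
  [-3, 4, 8, 0, 10]
  [-1, 8, 12, 9, 0]
Key observation: every diagonal entry stays at the unit through all rounds, so no improving cycle exists.
Answer: CONVERGES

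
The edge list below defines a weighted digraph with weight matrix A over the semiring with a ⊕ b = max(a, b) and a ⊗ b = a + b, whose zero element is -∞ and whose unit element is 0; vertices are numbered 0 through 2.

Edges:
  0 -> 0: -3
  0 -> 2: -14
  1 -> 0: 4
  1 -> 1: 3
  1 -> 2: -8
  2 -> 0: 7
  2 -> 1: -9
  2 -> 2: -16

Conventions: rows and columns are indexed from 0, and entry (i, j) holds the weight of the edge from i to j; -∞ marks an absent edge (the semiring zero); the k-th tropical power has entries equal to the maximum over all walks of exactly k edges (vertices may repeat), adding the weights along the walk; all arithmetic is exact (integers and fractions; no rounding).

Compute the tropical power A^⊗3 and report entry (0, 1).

A^⊗2:
  [-6, -23, -17]
  [7, 6, -5]
  [4, -6, -7]
A^⊗3:
  [-9, -20, -20]
  [10, 9, -2]
  [1, -3, -10]
Key observation: the optimum is the walk 0->2->1->1, with weight (-14) + (-9) + 3 = -20.
Optimal value attained by: walk 0->2->1->1.
Answer: (A^⊗3)[0][1] = -20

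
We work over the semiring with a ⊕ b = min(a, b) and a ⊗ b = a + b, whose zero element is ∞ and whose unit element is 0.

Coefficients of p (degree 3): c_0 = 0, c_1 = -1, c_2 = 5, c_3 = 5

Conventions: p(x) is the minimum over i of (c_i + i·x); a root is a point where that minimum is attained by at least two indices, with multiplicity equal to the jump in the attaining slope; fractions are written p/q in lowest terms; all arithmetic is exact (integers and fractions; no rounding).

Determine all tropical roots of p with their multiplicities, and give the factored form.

hull edge (i=0, c=0) to (i=1, c=-1): slope -1, span 1
hull edge (i=1, c=-1) to (i=3, c=5): slope 3, span 2
Factored form: p(x) = 5 ⊗ (x ⊕ (-3)) ⊗ (x ⊕ (-3)) ⊗ (x ⊕ 1)
Answer: roots = -3 (mult 2), 1 (mult 1)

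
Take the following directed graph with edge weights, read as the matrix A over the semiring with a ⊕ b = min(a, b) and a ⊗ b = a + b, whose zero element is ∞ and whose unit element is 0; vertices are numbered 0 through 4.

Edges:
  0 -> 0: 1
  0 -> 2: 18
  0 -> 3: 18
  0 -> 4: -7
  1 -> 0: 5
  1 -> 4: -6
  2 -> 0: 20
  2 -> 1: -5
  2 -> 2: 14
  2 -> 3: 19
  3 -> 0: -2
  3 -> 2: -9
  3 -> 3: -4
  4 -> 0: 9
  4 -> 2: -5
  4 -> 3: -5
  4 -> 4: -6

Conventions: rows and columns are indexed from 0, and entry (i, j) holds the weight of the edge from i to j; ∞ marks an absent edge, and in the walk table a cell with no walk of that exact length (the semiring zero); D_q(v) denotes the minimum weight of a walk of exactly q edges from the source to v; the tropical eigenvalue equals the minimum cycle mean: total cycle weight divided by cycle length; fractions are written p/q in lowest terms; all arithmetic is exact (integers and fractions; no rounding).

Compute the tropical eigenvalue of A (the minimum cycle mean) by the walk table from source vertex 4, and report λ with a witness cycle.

q=0: [∞, ∞, ∞, ∞, 0]
q=1: [9, ∞, -5, -5, -6]
q=2: [-7, -10, -14, -11, -12]
q=3: [-13, -19, -20, -17, -18]
q=4: [-19, -25, -26, -23, -25]
q=5: [-25, -31, -32, -30, -31]
Optimal cycle mean attained by: cycle 1->4->3->2->1, total (-6) + (-5) + (-9) + (-5), length 4.
Answer: λ = -25/4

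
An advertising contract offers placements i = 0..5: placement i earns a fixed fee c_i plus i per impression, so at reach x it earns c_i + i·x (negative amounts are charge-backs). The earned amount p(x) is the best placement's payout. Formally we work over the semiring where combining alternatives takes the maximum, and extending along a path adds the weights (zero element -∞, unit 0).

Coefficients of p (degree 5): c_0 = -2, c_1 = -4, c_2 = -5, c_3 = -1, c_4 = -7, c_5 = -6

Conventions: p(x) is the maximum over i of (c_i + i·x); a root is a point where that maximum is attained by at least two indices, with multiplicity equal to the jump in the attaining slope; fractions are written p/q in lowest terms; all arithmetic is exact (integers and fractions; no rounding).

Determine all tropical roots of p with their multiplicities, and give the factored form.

hull edge (i=0, c=-2) to (i=3, c=-1): slope 1/3, span 3
hull edge (i=3, c=-1) to (i=5, c=-6): slope -5/2, span 2
Factored form: p(x) = -6 ⊗ (x ⊕ (-1/3)) ⊗ (x ⊕ (-1/3)) ⊗ (x ⊕ (-1/3)) ⊗ (x ⊕ 5/2) ⊗ (x ⊕ 5/2)
Answer: roots = -1/3 (mult 3), 5/2 (mult 2)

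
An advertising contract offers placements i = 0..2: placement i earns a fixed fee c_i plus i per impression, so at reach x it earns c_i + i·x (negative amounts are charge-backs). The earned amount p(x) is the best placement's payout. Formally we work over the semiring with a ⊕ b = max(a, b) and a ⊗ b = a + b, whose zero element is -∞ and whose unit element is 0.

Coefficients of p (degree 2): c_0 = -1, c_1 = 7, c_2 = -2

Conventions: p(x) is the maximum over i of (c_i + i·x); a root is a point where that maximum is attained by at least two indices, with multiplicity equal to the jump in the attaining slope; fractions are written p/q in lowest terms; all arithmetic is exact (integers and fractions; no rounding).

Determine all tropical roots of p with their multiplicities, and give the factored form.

hull edge (i=0, c=-1) to (i=1, c=7): slope 8, span 1
hull edge (i=1, c=7) to (i=2, c=-2): slope -9, span 1
Factored form: p(x) = -2 ⊗ (x ⊕ (-8)) ⊗ (x ⊕ 9)
Answer: roots = -8 (mult 1), 9 (mult 1)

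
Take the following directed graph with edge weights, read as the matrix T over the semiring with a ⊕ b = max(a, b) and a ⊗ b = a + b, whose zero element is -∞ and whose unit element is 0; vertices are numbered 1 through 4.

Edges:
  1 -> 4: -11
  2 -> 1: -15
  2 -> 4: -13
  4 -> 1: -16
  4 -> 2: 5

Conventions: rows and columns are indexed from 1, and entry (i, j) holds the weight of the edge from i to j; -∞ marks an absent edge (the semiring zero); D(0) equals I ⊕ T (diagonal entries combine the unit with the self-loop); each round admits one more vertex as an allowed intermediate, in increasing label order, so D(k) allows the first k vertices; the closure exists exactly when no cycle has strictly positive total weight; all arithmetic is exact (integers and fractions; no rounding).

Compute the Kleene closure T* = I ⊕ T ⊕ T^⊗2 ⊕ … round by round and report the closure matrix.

D(0):
  [0, -∞, -∞, -11]
  [-15, 0, -∞, -13]
  [-∞, -∞, 0, -∞]
  [-16, 5, -∞, 0]
D(1):
  [0, -∞, -∞, -11]
  [-15, 0, -∞, -13]
  [-∞, -∞, 0, -∞]
  [-16, 5, -∞, 0]
D(2):
  [0, -∞, -∞, -11]
  [-15, 0, -∞, -13]
  [-∞, -∞, 0, -∞]
  [-10, 5, -∞, 0]
D(3):
  [0, -∞, -∞, -11]
  [-15, 0, -∞, -13]
  [-∞, -∞, 0, -∞]
  [-10, 5, -∞, 0]
D(4):
  [0, -6, -∞, -11]
  [-15, 0, -∞, -13]
  [-∞, -∞, 0, -∞]
  [-10, 5, -∞, 0]
Answer: T* = [[0, -6, -∞, -11], [-15, 0, -∞, -13], [-∞, -∞, 0, -∞], [-10, 5, -∞, 0]]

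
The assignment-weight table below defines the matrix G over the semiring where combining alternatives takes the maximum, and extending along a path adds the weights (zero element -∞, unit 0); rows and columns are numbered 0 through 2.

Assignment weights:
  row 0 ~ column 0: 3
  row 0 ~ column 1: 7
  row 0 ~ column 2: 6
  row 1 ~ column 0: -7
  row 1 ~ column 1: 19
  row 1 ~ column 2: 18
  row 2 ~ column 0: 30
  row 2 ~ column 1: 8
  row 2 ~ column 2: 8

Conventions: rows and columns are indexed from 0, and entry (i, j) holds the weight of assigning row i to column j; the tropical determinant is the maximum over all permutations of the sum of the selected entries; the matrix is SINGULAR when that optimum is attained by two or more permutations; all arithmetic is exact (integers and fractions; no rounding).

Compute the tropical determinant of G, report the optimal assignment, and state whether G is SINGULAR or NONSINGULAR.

σ = (0, 1, 2): 3 + 19 + 8 = 30
σ = (0, 2, 1): 3 + 18 + 8 = 29
σ = (1, 0, 2): 7 + (-7) + 8 = 8
σ = (1, 2, 0): 7 + 18 + 30 = 55
σ = (2, 0, 1): 6 + (-7) + 8 = 7
σ = (2, 1, 0): 6 + 19 + 30 = 55
Optimal value attained by: σ = (1, 2, 0).
Answer: det⊕(G) = 55; verdict: SINGULAR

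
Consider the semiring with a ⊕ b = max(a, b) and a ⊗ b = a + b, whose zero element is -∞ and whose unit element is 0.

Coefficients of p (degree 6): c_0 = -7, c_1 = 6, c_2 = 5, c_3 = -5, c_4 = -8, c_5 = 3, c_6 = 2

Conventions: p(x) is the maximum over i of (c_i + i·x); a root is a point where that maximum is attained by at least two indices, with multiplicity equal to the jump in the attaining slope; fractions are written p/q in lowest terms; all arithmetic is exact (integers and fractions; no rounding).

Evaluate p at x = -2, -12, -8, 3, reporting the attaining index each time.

p(-2) = max(-7+0·(-2)=-7, 6+1·(-2)=4, 5+2·(-2)=1, -5+3·(-2)=-11, -8+4·(-2)=-16, 3+5·(-2)=-7, 2+6·(-2)=-10) = 4 (attained by i=1)
p(-12) = max(-7+0·(-12)=-7, 6+1·(-12)=-6, 5+2·(-12)=-19, -5+3·(-12)=-41, -8+4·(-12)=-56, 3+5·(-12)=-57, 2+6·(-12)=-70) = -6 (attained by i=1)
p(-8) = max(-7+0·(-8)=-7, 6+1·(-8)=-2, 5+2·(-8)=-11, -5+3·(-8)=-29, -8+4·(-8)=-40, 3+5·(-8)=-37, 2+6·(-8)=-46) = -2 (attained by i=1)
p(3) = max(-7+0·3=-7, 6+1·3=9, 5+2·3=11, -5+3·3=4, -8+4·3=4, 3+5·3=18, 2+6·3=20) = 20 (attained by i=6)
Answer: p(-2) = 4; p(-12) = -6; p(-8) = -2; p(3) = 20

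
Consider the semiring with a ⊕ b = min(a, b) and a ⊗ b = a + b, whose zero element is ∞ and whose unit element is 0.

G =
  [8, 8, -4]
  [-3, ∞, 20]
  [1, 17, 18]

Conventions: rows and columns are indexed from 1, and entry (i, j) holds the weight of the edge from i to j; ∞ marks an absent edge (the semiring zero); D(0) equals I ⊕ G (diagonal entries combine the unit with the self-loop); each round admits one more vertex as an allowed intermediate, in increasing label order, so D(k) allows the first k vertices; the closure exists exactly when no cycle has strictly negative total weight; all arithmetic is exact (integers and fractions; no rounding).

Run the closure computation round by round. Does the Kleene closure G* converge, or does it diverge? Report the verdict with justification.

D(0):
  [0, 8, -4]
  [-3, 0, 20]
  [1, 17, 0]
Detection: at round 1, diagonal entry (3, 3) turns strictly negative.
Key observation: the cycle 3->1->3 has total weight 1 + (-4), which is strictly negative.
Answer: DIVERGES — negative cycle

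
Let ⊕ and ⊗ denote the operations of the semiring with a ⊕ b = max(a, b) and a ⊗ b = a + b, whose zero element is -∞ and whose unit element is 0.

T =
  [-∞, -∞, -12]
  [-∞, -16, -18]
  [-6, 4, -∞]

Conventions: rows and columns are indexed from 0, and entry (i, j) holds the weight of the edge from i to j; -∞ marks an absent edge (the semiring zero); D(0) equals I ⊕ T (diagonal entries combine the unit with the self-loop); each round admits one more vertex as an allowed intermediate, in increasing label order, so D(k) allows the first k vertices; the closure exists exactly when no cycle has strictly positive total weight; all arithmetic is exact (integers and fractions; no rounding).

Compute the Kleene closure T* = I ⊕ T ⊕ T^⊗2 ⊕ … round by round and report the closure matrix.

D(0):
  [0, -∞, -12]
  [-∞, 0, -18]
  [-6, 4, 0]
D(1):
  [0, -∞, -12]
  [-∞, 0, -18]
  [-6, 4, 0]
D(2):
  [0, -∞, -12]
  [-∞, 0, -18]
  [-6, 4, 0]
D(3):
  [0, -8, -12]
  [-24, 0, -18]
  [-6, 4, 0]
Answer: T* = [[0, -8, -12], [-24, 0, -18], [-6, 4, 0]]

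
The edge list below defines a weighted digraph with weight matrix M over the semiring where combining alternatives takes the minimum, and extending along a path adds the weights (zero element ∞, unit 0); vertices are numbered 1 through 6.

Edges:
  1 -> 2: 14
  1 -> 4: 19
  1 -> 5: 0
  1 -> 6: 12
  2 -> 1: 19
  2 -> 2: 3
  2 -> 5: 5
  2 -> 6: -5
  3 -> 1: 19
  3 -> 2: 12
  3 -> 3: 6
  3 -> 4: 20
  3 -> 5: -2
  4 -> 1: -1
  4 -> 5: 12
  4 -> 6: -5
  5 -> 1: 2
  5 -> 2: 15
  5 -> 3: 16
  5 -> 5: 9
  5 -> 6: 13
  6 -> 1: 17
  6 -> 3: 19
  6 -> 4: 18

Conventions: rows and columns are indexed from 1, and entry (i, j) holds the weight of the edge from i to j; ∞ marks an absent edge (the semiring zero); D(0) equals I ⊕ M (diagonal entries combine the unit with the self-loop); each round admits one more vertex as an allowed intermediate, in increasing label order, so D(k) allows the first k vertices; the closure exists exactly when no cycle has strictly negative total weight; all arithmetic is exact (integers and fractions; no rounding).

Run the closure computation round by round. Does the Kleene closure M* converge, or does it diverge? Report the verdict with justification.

D(0):
  [0, 14, ∞, 19, 0, 12]
  [19, 0, ∞, ∞, 5, -5]
  [19, 12, 0, 20, -2, ∞]
  [-1, ∞, ∞, 0, 12, -5]
  [2, 15, 16, ∞, 0, 13]
  [17, ∞, 19, 18, ∞, 0]
D(1):
  [0, 14, ∞, 19, 0, 12]
  [19, 0, ∞, 38, 5, -5]
  [19, 12, 0, 20, -2, 31]
  [-1, 13, ∞, 0, -1, -5]
  [2, 15, 16, 21, 0, 13]
  [17, 31, 19, 18, 17, 0]
D(2):
  [0, 14, ∞, 19, 0, 9]
  [19, 0, ∞, 38, 5, -5]
  [19, 12, 0, 20, -2, 7]
  [-1, 13, ∞, 0, -1, -5]
  [2, 15, 16, 21, 0, 10]
  [17, 31, 19, 18, 17, 0]
D(3):
  [0, 14, ∞, 19, 0, 9]
  [19, 0, ∞, 38, 5, -5]
  [19, 12, 0, 20, -2, 7]
  [-1, 13, ∞, 0, -1, -5]
  [2, 15, 16, 21, 0, 10]
  [17, 31, 19, 18, 17, 0]
D(4):
  [0, 14, ∞, 19, 0, 9]
  [19, 0, ∞, 38, 5, -5]
  [19, 12, 0, 20, -2, 7]
  [-1, 13, ∞, 0, -1, -5]
  [2, 15, 16, 21, 0, 10]
  [17, 31, 19, 18, 17, 0]
D(5):
  [0, 14, 16, 19, 0, 9]
  [7, 0, 21, 26, 5, -5]
  [0, 12, 0, 19, -2, 7]
  [-1, 13, 15, 0, -1, -5]
  [2, 15, 16, 21, 0, 10]
  [17, 31, 19, 18, 17, 0]
D(6):
  [0, 14, 16, 19, 0, 9]
  [7, 0, 14, 13, 5, -5]
  [0, 12, 0, 19, -2, 7]
  [-1, 13, 14, 0, -1, -5]
  [2, 15, 16, 21, 0, 10]
  [17, 31, 19, 18, 17, 0]
Key observation: every diagonal entry stays at the unit through all rounds, so no improving cycle exists.
Answer: CONVERGES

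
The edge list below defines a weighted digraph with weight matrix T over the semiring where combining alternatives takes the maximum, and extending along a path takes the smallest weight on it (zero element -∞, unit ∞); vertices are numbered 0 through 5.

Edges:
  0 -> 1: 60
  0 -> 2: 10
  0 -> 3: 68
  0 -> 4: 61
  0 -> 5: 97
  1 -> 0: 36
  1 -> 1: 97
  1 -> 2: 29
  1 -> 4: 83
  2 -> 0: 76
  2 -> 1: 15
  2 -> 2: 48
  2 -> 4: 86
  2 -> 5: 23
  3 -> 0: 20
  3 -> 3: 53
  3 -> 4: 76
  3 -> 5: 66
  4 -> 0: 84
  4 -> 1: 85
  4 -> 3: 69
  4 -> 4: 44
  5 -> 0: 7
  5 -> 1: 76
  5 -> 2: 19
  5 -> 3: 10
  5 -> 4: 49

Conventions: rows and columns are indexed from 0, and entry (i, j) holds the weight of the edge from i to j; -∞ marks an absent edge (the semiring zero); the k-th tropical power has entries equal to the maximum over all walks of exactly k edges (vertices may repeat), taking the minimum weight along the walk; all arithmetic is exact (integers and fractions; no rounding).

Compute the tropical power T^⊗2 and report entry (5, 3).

T^⊗2:
  [61, 76, 29, 61, 68, 66]
  [83, 97, 29, 69, 83, 36]
  [84, 85, 48, 69, 61, 76]
  [76, 76, 19, 69, 53, 53]
  [44, 85, 29, 68, 83, 84]
  [49, 76, 29, 49, 76, 19]
Key observation: the optimum is the walk 5->4->3, with weight 49 min 69 = 49.
Optimal value attained by: walk 5->4->3.
Answer: (T^⊗2)[5][3] = 49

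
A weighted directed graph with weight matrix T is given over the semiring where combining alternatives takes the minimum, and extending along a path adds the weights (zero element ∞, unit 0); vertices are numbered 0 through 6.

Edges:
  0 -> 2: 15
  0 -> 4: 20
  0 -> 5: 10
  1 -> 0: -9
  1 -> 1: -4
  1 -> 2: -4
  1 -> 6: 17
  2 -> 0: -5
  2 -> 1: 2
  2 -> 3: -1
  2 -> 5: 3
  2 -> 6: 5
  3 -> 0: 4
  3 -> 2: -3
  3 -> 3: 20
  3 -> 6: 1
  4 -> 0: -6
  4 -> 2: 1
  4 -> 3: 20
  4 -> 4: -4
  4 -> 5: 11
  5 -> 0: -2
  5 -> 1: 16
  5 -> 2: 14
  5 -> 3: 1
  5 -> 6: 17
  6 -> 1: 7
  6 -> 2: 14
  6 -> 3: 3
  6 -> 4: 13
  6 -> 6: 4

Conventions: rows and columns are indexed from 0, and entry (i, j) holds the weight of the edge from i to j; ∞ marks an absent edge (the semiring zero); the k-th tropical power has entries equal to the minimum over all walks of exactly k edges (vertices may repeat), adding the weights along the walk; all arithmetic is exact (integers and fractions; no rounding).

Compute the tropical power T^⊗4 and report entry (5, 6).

T^⊗2:
  [8, 17, 21, 11, 16, 18, 20]
  [-13, -8, -8, -5, 11, -1, 1]
  [-7, -2, -4, 4, 15, 5, 0]
  [-8, -1, 15, -4, 14, 0, 2]
  [-10, 3, -3, 0, -8, 4, 6]
  [5, 12, -2, 13, 18, 8, 2]
  [-2, 3, 0, 7, 9, 17, 4]
T^⊗3:
  [8, 13, 8, 19, 12, 18, 12]
  [-17, -12, -12, -9, 7, -5, -4]
  [-11, -6, -6, -5, 11, -1, 1]
  [-10, -5, -7, 1, 10, 2, -3]
  [-14, -1, -7, -4, -12, 0, 1]
  [-7, 0, 8, -3, 14, 1, 3]
  [-6, -1, -1, -1, 5, 3, 5]
T^⊗4:
  [3, 9, 9, 7, 8, 11, 13]
  [-21, -16, -16, -13, 3, -9, -8]
  [-15, -10, -10, -7, 7, -3, -4]
  [-14, -9, -9, -8, 6, -4, -2]
  [-18, -5, -11, -8, -16, -4, -3]
  [-9, -4, -6, 2, 10, 3, -2]
  [-10, -5, -5, -2, 1, 2, 0]
Key observation: the optimum is the walk 5->3->2->3->6, with weight 1 + (-3) + (-1) + 1 = -2.
Optimal value attained by: walk 5->3->2->3->6.
Answer: (T^⊗4)[5][6] = -2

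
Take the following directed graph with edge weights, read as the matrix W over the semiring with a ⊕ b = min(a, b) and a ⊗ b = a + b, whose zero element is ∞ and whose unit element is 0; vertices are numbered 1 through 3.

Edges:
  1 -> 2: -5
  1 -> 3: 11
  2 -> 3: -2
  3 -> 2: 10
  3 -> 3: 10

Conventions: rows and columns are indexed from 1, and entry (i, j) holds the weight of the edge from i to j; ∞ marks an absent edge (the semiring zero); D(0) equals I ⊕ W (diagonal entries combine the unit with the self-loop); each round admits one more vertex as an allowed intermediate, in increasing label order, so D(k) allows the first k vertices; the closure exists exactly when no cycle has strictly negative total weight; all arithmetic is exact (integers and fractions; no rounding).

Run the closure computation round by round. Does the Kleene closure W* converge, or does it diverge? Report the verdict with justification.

D(0):
  [0, -5, 11]
  [∞, 0, -2]
  [∞, 10, 0]
D(1):
  [0, -5, 11]
  [∞, 0, -2]
  [∞, 10, 0]
D(2):
  [0, -5, -7]
  [∞, 0, -2]
  [∞, 10, 0]
D(3):
  [0, -5, -7]
  [∞, 0, -2]
  [∞, 10, 0]
Key observation: every diagonal entry stays at the unit through all rounds, so no improving cycle exists.
Answer: CONVERGES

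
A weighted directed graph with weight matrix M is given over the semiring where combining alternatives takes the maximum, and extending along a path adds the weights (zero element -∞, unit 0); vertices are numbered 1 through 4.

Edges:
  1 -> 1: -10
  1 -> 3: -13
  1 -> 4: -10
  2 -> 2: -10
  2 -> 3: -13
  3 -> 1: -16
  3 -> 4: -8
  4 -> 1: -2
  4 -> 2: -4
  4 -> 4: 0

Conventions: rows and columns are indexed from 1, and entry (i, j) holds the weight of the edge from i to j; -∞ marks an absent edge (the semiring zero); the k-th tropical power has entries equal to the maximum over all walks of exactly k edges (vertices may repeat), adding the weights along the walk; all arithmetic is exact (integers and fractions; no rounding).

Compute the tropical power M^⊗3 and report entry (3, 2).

M^⊗2:
  [-12, -14, -23, -10]
  [-29, -20, -23, -21]
  [-10, -12, -29, -8]
  [-2, -4, -15, 0]
M^⊗3:
  [-12, -14, -25, -10]
  [-23, -25, -33, -21]
  [-10, -12, -23, -8]
  [-2, -4, -15, 0]
Key observation: the optimum is the walk 3->4->4->2, with weight (-8) + 0 + (-4) = -12.
Optimal value attained by: walk 3->4->4->2.
Answer: (M^⊗3)[3][2] = -12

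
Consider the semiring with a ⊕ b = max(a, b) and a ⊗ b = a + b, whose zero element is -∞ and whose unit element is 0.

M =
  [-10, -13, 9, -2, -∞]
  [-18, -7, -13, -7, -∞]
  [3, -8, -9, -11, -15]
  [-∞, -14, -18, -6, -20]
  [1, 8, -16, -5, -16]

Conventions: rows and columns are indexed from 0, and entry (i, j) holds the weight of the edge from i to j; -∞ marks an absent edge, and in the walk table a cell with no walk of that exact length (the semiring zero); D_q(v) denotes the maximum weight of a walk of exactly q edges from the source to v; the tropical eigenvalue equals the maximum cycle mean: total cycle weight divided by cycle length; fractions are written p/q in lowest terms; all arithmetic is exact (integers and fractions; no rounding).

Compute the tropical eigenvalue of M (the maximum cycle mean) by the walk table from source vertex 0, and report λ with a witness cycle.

q=0: [0, -∞, -∞, -∞, -∞]
q=1: [-10, -13, 9, -2, -∞]
q=2: [12, 1, 0, -2, -6]
q=3: [3, 2, 21, 10, -15]
q=4: [24, 13, 12, 10, 6]
q=5: [15, 14, 33, 22, -3]
Optimal cycle mean attained by: cycle 0->2->0, total 9 + 3, length 2.
Answer: λ = 6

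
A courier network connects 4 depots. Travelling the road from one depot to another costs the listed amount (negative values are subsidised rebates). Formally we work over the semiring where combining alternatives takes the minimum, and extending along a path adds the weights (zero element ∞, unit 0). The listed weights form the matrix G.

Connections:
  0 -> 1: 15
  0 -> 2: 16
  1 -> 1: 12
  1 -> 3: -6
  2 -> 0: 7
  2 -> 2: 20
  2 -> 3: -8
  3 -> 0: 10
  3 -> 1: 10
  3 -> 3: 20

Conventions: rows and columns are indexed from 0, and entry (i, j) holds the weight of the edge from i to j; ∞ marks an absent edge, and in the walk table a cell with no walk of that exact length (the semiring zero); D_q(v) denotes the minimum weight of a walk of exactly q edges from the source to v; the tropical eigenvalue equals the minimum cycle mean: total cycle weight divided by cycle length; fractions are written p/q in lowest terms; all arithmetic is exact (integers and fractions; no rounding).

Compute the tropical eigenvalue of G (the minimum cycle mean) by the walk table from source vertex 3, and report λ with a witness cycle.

q=0: [∞, ∞, ∞, 0]
q=1: [10, 10, ∞, 20]
q=2: [30, 22, 26, 4]
q=3: [14, 14, 46, 16]
q=4: [26, 26, 30, 8]
Optimal cycle mean attained by: cycle 1->3->1, total (-6) + 10, length 2.
Answer: λ = 2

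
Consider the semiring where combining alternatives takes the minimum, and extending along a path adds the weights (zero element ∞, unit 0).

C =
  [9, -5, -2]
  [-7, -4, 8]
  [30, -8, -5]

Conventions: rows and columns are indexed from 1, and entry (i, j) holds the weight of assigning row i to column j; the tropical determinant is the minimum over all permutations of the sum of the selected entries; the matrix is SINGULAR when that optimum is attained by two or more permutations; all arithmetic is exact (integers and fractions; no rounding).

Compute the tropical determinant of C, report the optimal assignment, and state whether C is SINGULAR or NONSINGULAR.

σ = (1, 2, 3): 9 + (-4) + (-5) = 0
σ = (1, 3, 2): 9 + 8 + (-8) = 9
σ = (2, 1, 3): (-5) + (-7) + (-5) = -17
σ = (2, 3, 1): (-5) + 8 + 30 = 33
σ = (3, 1, 2): (-2) + (-7) + (-8) = -17
σ = (3, 2, 1): (-2) + (-4) + 30 = 24
Optimal value attained by: σ = (2, 1, 3).
Answer: det⊕(C) = -17; verdict: SINGULAR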